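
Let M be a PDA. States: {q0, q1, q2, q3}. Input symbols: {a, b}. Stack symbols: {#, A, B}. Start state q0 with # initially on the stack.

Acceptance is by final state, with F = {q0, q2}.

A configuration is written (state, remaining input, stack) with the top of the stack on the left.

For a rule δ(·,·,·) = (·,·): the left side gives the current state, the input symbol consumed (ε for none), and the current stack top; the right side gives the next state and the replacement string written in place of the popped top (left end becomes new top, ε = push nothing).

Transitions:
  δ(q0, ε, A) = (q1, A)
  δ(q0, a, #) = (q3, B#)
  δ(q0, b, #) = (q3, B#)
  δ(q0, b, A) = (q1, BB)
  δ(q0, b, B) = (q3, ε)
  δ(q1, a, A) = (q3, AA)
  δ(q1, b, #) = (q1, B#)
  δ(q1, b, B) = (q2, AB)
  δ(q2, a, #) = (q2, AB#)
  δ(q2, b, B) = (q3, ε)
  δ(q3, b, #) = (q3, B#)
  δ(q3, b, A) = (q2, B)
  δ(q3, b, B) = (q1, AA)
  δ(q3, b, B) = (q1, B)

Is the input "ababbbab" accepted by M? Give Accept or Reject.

No computation consumes all input and reaches a final state.

Reject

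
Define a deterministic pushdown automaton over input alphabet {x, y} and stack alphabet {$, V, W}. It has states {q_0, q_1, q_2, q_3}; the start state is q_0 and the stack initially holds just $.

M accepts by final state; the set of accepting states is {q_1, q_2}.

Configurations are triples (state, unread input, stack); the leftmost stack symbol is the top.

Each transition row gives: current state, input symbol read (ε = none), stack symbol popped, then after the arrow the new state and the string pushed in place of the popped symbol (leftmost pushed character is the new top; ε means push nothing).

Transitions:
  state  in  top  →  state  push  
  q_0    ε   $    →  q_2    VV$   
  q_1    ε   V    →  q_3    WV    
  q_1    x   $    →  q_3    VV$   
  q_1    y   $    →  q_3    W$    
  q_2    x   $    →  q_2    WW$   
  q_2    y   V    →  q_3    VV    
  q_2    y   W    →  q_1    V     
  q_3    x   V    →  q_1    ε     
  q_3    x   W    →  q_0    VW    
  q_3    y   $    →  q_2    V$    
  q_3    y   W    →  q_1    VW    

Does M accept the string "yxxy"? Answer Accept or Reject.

Reject

(q_0, yxxy, $) ⊢ (q_2, yxxy, VV$) ⊢ (q_3, xxy, VVV$) ⊢ (q_1, xy, VV$) ⊢ (q_3, xy, WVV$) ⊢ (q_0, y, VWVV$)
No transition applies at (q_0, y, VWVV$); input not fully consumed.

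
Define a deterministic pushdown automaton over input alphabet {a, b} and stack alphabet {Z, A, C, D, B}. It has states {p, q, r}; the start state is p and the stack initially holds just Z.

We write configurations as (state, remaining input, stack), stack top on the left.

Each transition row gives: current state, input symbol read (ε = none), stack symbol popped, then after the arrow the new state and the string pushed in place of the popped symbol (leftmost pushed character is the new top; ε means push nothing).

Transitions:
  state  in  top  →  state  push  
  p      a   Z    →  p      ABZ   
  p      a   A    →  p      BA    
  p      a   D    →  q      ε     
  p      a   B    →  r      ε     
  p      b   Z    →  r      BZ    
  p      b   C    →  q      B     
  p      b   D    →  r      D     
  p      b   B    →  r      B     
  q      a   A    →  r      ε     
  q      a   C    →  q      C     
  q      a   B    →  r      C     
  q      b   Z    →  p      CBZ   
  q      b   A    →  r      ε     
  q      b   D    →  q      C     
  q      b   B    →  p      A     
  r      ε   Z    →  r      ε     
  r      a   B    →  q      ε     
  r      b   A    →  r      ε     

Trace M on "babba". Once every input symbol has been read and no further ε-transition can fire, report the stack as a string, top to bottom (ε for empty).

(p, babba, Z)
  read b, top Z: go to r, push BZ → (r, abba, BZ)
  read a, top B: go to q, push ε → (q, bba, Z)
  read b, top Z: go to p, push CBZ → (p, ba, CBZ)
  read b, top C: go to q, push B → (q, a, BBZ)
  read a, top B: go to r, push C → (r, ε, CBZ)
All input consumed in state r with stack CBZ.

CBZ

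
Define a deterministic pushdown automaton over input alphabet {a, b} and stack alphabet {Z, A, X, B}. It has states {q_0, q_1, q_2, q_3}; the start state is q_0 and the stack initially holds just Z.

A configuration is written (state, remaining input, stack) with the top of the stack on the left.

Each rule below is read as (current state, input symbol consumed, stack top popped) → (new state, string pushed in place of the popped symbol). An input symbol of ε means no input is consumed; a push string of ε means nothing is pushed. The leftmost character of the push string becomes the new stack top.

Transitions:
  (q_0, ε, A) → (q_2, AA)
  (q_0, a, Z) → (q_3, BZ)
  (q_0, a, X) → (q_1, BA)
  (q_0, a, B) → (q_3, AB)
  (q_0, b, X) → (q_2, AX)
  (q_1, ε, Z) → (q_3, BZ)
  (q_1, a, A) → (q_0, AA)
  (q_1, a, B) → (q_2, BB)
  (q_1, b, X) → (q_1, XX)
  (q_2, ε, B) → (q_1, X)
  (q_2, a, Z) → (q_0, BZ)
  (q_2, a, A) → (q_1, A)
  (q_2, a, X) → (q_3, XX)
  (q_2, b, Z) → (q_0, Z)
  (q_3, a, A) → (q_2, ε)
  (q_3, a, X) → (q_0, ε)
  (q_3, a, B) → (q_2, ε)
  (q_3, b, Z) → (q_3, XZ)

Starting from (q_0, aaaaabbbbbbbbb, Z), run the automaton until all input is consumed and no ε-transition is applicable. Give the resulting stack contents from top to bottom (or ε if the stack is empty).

(q_0, aaaaabbbbbbbbb, Z) ⊢ (q_3, aaaabbbbbbbbb, BZ) ⊢ (q_2, aaabbbbbbbbb, Z) ⊢ (q_0, aabbbbbbbbb, BZ) ⊢ (q_3, abbbbbbbbb, ABZ) ⊢ (q_2, bbbbbbbbb, BZ) ⊢ (q_1, bbbbbbbbb, XZ) ⊢ (q_1, bbbbbbbb, XXZ) ⊢ (q_1, bbbbbbb, XXXZ) ⊢ (q_1, bbbbbb, XXXXZ) ⊢ (q_1, bbbbb, XXXXXZ) ⊢ (q_1, bbbb, XXXXXXZ) ⊢ (q_1, bbb, XXXXXXXZ) ⊢ (q_1, bb, XXXXXXXXZ) ⊢ (q_1, b, XXXXXXXXXZ) ⊢ (q_1, ε, XXXXXXXXXXZ)
All input consumed in state q_1 with stack XXXXXXXXXXZ.

XXXXXXXXXXZ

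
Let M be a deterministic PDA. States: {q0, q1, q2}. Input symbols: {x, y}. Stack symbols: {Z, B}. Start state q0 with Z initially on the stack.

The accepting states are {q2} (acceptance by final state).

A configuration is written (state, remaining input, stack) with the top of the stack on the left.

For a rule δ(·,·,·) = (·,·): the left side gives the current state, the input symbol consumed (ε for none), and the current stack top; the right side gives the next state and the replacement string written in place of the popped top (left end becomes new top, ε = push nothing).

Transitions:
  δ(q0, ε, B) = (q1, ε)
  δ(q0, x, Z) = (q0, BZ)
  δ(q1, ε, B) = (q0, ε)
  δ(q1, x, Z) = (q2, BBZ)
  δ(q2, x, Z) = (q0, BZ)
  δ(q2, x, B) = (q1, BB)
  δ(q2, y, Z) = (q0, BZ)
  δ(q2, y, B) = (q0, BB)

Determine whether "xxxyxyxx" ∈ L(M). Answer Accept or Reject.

(q0, xxxyxyxx, Z)
  read x, top Z: go to q0, push BZ → (q0, xxyxyxx, BZ)
  ε-move, top B: go to q1, push ε → (q1, xxyxyxx, Z)
  read x, top Z: go to q2, push BBZ → (q2, xyxyxx, BBZ)
  read x, top B: go to q1, push BB → (q1, yxyxx, BBBZ)
  ε-move, top B: go to q0, push ε → (q0, yxyxx, BBZ)
  ε-move, top B: go to q1, push ε → (q1, yxyxx, BZ)
  ε-move, top B: go to q0, push ε → (q0, yxyxx, Z)
No transition applies at (q0, yxyxx, Z); input not fully consumed.

Reject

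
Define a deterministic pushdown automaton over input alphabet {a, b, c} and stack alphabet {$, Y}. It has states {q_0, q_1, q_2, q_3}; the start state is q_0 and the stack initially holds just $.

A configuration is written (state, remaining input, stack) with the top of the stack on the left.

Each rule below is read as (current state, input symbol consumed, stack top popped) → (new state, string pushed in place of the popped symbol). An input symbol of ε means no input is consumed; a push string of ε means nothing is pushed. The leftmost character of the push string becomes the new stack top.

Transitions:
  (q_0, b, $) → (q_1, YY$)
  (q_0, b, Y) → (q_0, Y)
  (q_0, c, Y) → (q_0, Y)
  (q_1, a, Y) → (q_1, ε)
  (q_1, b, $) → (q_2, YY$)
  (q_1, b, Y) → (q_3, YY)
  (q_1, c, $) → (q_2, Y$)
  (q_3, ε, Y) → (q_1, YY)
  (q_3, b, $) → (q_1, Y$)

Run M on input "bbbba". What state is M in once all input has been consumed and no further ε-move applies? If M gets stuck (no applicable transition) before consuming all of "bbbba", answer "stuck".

q_1

(q_0, bbbba, $)
  read b, top $: go to q_1, push YY$ → (q_1, bbba, YY$)
  read b, top Y: go to q_3, push YY → (q_3, bba, YYY$)
  ε-move, top Y: go to q_1, push YY → (q_1, bba, YYYY$)
  read b, top Y: go to q_3, push YY → (q_3, ba, YYYYY$)
  ε-move, top Y: go to q_1, push YY → (q_1, ba, YYYYYY$)
  read b, top Y: go to q_3, push YY → (q_3, a, YYYYYYY$)
  ε-move, top Y: go to q_1, push YY → (q_1, a, YYYYYYYY$)
  read a, top Y: go to q_1, push ε → (q_1, ε, YYYYYYY$)
All input consumed; M is in state q_1.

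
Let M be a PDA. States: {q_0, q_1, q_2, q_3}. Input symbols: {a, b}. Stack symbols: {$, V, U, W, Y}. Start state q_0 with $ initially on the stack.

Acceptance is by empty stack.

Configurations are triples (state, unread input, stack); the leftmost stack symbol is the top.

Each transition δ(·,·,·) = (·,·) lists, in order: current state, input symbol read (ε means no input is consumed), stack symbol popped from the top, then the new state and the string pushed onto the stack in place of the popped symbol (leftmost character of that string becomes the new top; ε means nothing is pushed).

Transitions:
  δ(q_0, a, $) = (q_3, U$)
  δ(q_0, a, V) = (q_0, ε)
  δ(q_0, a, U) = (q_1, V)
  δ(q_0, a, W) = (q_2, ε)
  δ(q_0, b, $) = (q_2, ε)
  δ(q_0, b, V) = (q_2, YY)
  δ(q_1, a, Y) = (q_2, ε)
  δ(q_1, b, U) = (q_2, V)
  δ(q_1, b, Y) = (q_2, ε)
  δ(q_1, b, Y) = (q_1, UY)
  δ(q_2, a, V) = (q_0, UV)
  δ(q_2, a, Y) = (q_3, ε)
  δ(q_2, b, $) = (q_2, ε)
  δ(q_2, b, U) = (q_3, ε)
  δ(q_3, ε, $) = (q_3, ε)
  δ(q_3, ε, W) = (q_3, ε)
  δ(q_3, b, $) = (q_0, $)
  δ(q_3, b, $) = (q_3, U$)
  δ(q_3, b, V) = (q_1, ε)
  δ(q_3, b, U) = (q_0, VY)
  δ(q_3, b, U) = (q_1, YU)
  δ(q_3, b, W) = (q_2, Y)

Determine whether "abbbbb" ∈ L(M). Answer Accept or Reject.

Accept

One accepting computation: (q_0, abbbbb, $) ⊢ (q_3, bbbbb, U$) ⊢ (q_1, bbbb, YU$) ⊢ (q_2, bbb, U$) ⊢ (q_3, bb, $) ⊢ (q_0, b, $) ⊢ (q_2, ε, ε)
All input consumed and the stack is empty.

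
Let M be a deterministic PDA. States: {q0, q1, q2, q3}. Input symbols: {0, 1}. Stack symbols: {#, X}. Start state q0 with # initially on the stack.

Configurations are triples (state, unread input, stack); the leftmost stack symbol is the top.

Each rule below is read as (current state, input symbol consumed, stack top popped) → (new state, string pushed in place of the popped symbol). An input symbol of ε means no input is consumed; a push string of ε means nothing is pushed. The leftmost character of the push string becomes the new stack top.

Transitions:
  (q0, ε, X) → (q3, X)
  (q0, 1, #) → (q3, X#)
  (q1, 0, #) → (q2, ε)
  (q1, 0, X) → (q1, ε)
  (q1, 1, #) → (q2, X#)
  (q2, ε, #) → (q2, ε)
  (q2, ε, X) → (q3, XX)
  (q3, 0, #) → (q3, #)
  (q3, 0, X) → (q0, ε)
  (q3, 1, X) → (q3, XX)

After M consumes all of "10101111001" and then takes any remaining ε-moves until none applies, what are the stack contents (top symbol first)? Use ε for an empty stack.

XXX#

(q0, 10101111001, #)
  read 1, top #: go to q3, push X# → (q3, 0101111001, X#)
  read 0, top X: go to q0, push ε → (q0, 101111001, #)
  read 1, top #: go to q3, push X# → (q3, 01111001, X#)
  read 0, top X: go to q0, push ε → (q0, 1111001, #)
  read 1, top #: go to q3, push X# → (q3, 111001, X#)
  read 1, top X: go to q3, push XX → (q3, 11001, XX#)
  read 1, top X: go to q3, push XX → (q3, 1001, XXX#)
  read 1, top X: go to q3, push XX → (q3, 001, XXXX#)
  read 0, top X: go to q0, push ε → (q0, 01, XXX#)
  ε-move, top X: go to q3, push X → (q3, 01, XXX#)
  read 0, top X: go to q0, push ε → (q0, 1, XX#)
  ε-move, top X: go to q3, push X → (q3, 1, XX#)
  read 1, top X: go to q3, push XX → (q3, ε, XXX#)
All input consumed in state q3 with stack XXX#.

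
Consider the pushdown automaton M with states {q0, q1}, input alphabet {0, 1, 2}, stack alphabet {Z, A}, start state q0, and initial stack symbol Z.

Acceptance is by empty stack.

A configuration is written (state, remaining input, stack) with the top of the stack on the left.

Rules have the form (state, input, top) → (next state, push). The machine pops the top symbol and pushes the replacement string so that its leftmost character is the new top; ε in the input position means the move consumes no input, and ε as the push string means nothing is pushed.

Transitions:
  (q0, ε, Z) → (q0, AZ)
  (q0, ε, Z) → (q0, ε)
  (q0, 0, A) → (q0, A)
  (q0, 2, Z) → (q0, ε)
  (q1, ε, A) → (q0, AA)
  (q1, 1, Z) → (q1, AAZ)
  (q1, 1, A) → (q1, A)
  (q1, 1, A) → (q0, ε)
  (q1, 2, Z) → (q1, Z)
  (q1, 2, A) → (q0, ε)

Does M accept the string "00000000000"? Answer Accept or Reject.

No computation consumes all input and empties the stack.

Reject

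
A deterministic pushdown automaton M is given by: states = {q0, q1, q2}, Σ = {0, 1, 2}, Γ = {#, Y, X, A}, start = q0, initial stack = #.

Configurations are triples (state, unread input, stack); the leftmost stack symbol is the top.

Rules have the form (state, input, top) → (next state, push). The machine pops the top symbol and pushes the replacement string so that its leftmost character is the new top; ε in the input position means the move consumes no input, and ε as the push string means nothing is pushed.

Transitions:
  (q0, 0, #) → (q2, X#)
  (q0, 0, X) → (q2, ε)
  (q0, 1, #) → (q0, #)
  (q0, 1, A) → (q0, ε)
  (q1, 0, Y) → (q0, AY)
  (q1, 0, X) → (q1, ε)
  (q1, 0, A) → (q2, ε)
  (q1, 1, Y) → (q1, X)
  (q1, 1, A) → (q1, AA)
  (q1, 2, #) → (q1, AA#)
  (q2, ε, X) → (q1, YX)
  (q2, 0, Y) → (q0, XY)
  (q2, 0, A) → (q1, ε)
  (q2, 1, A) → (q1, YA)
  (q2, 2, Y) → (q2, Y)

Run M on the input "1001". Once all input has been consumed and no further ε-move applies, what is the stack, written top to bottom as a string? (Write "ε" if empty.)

(q0, 1001, #)
  read 1, top #: go to q0, push # → (q0, 001, #)
  read 0, top #: go to q2, push X# → (q2, 01, X#)
  ε-move, top X: go to q1, push YX → (q1, 01, YX#)
  read 0, top Y: go to q0, push AY → (q0, 1, AYX#)
  read 1, top A: go to q0, push ε → (q0, ε, YX#)
All input consumed in state q0 with stack YX#.

YX#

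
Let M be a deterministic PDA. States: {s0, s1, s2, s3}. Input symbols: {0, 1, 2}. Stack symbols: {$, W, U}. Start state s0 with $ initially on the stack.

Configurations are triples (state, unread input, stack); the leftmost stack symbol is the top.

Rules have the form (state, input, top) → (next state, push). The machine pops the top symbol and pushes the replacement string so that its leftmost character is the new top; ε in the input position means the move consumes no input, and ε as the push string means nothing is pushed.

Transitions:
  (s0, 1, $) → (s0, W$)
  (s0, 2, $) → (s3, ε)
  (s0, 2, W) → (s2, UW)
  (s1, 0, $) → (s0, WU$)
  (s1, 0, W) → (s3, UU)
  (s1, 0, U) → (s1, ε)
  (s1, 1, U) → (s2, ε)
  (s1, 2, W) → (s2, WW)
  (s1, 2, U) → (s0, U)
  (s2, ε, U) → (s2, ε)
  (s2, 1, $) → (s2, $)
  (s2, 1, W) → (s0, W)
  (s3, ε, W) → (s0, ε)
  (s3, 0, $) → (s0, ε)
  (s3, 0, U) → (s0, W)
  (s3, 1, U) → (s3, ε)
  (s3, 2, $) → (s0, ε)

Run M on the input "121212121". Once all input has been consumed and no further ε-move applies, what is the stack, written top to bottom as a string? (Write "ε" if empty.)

W$

(s0, 121212121, $)
  read 1, top $: go to s0, push W$ → (s0, 21212121, W$)
  read 2, top W: go to s2, push UW → (s2, 1212121, UW$)
  ε-move, top U: go to s2, push ε → (s2, 1212121, W$)
  read 1, top W: go to s0, push W → (s0, 212121, W$)
  read 2, top W: go to s2, push UW → (s2, 12121, UW$)
  ε-move, top U: go to s2, push ε → (s2, 12121, W$)
  read 1, top W: go to s0, push W → (s0, 2121, W$)
  read 2, top W: go to s2, push UW → (s2, 121, UW$)
  ε-move, top U: go to s2, push ε → (s2, 121, W$)
  read 1, top W: go to s0, push W → (s0, 21, W$)
  read 2, top W: go to s2, push UW → (s2, 1, UW$)
  ε-move, top U: go to s2, push ε → (s2, 1, W$)
  read 1, top W: go to s0, push W → (s0, ε, W$)
All input consumed in state s0 with stack W$.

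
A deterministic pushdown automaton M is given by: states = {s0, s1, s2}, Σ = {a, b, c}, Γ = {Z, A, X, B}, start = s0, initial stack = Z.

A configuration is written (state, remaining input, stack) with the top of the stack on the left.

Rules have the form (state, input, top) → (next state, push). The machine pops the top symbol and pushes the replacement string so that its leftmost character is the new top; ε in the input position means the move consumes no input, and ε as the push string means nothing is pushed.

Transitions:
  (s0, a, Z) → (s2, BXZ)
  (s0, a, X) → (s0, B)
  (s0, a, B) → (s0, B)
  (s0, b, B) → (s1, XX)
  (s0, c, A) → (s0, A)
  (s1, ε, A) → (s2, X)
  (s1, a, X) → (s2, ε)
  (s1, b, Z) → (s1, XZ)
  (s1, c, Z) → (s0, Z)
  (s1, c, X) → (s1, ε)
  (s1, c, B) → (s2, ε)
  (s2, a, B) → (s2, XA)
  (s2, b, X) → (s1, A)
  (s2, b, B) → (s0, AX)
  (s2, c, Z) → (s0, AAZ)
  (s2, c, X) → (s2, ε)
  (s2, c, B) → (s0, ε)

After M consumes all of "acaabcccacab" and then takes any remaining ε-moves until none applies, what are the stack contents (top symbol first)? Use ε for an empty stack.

XXZ

(s0, acaabcccacab, Z)
  read a, top Z: go to s2, push BXZ → (s2, caabcccacab, BXZ)
  read c, top B: go to s0, push ε → (s0, aabcccacab, XZ)
  read a, top X: go to s0, push B → (s0, abcccacab, BZ)
  read a, top B: go to s0, push B → (s0, bcccacab, BZ)
  read b, top B: go to s1, push XX → (s1, cccacab, XXZ)
  read c, top X: go to s1, push ε → (s1, ccacab, XZ)
  read c, top X: go to s1, push ε → (s1, cacab, Z)
  read c, top Z: go to s0, push Z → (s0, acab, Z)
  read a, top Z: go to s2, push BXZ → (s2, cab, BXZ)
  read c, top B: go to s0, push ε → (s0, ab, XZ)
  read a, top X: go to s0, push B → (s0, b, BZ)
  read b, top B: go to s1, push XX → (s1, ε, XXZ)
All input consumed in state s1 with stack XXZ.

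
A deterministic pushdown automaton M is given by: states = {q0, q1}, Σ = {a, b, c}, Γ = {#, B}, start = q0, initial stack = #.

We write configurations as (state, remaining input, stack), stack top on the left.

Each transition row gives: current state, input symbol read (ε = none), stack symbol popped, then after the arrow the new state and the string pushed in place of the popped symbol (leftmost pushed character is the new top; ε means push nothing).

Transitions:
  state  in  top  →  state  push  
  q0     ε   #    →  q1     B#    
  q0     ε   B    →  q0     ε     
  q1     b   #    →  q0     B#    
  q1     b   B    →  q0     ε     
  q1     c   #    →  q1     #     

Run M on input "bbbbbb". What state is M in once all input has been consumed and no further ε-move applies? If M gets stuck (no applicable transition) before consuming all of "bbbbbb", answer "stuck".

(q0, bbbbbb, #) ⊢ (q1, bbbbbb, B#) ⊢ (q0, bbbbb, #) ⊢ (q1, bbbbb, B#) ⊢ (q0, bbbb, #) ⊢ (q1, bbbb, B#) ⊢ (q0, bbb, #) ⊢ (q1, bbb, B#) ⊢ (q0, bb, #) ⊢ (q1, bb, B#) ⊢ (q0, b, #) ⊢ (q1, b, B#) ⊢ (q0, ε, #) ⊢ (q1, ε, B#)
All input consumed; M is in state q1.

q1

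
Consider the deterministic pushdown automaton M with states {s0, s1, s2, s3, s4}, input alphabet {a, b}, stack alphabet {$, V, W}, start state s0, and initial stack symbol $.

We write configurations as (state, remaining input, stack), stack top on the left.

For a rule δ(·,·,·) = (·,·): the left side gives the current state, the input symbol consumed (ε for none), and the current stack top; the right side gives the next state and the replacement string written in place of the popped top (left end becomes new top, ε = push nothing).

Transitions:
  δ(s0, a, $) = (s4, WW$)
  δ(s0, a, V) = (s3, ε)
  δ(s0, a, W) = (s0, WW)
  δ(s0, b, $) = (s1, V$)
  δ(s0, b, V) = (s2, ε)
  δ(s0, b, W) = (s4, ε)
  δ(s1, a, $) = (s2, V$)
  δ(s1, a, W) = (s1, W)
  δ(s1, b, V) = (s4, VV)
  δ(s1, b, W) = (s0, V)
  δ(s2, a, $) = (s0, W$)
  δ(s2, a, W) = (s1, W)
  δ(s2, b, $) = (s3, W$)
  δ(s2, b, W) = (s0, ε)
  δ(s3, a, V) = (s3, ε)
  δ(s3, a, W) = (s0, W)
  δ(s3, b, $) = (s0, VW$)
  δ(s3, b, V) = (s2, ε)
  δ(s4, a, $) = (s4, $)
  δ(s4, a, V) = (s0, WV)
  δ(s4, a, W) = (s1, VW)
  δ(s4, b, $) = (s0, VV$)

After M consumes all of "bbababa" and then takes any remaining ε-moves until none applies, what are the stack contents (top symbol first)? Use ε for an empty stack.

WVV$

(s0, bbababa, $)
  read b, top $: go to s1, push V$ → (s1, bababa, V$)
  read b, top V: go to s4, push VV → (s4, ababa, VV$)
  read a, top V: go to s0, push WV → (s0, baba, WVV$)
  read b, top W: go to s4, push ε → (s4, aba, VV$)
  read a, top V: go to s0, push WV → (s0, ba, WVV$)
  read b, top W: go to s4, push ε → (s4, a, VV$)
  read a, top V: go to s0, push WV → (s0, ε, WVV$)
All input consumed in state s0 with stack WVV$.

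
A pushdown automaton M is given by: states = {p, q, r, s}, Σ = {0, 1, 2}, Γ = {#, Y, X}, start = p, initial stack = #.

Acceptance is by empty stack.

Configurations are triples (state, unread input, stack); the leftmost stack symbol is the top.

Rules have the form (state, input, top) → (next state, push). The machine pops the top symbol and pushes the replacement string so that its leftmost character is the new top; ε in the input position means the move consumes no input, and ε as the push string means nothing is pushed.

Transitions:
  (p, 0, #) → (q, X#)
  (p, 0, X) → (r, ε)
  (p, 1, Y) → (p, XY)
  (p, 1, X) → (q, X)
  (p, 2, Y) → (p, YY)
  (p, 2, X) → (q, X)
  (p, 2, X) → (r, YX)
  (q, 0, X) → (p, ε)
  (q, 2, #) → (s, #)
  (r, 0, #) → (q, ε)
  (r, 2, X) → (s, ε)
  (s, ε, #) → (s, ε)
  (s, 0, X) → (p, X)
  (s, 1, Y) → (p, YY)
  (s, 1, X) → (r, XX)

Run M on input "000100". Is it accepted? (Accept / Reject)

Reject

No computation consumes all input and empties the stack.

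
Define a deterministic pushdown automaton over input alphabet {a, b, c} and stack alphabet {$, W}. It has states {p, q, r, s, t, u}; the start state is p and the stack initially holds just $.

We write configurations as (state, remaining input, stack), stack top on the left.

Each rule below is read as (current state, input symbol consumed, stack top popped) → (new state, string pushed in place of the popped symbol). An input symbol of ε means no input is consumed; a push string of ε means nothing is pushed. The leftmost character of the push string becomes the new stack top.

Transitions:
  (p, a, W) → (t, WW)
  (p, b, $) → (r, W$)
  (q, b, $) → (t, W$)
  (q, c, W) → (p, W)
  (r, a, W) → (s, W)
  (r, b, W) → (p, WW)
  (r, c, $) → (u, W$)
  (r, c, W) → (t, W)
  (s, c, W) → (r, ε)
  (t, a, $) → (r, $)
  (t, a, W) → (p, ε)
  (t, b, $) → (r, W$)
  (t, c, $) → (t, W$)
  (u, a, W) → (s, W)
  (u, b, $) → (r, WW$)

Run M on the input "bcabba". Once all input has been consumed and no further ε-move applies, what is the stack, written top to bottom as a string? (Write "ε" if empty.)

WWW$

(p, bcabba, $)
  read b, top $: go to r, push W$ → (r, cabba, W$)
  read c, top W: go to t, push W → (t, abba, W$)
  read a, top W: go to p, push ε → (p, bba, $)
  read b, top $: go to r, push W$ → (r, ba, W$)
  read b, top W: go to p, push WW → (p, a, WW$)
  read a, top W: go to t, push WW → (t, ε, WWW$)
All input consumed in state t with stack WWW$.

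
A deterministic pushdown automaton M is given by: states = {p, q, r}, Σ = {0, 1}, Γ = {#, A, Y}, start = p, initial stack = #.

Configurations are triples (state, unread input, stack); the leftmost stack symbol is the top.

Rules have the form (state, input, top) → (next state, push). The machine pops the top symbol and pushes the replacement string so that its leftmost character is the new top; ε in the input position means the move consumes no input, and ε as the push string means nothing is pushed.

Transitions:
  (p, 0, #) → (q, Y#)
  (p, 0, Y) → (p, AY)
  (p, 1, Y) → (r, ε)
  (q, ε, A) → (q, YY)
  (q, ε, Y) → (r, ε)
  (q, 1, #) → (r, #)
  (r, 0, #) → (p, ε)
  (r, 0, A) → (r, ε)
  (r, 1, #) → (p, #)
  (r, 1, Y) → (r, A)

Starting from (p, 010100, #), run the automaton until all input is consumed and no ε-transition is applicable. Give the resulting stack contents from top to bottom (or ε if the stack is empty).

ε

(p, 010100, #) ⊢ (q, 10100, Y#) ⊢ (r, 10100, #) ⊢ (p, 0100, #) ⊢ (q, 100, Y#) ⊢ (r, 100, #) ⊢ (p, 00, #) ⊢ (q, 0, Y#) ⊢ (r, 0, #) ⊢ (p, ε, ε)
All input consumed in state p with stack ε.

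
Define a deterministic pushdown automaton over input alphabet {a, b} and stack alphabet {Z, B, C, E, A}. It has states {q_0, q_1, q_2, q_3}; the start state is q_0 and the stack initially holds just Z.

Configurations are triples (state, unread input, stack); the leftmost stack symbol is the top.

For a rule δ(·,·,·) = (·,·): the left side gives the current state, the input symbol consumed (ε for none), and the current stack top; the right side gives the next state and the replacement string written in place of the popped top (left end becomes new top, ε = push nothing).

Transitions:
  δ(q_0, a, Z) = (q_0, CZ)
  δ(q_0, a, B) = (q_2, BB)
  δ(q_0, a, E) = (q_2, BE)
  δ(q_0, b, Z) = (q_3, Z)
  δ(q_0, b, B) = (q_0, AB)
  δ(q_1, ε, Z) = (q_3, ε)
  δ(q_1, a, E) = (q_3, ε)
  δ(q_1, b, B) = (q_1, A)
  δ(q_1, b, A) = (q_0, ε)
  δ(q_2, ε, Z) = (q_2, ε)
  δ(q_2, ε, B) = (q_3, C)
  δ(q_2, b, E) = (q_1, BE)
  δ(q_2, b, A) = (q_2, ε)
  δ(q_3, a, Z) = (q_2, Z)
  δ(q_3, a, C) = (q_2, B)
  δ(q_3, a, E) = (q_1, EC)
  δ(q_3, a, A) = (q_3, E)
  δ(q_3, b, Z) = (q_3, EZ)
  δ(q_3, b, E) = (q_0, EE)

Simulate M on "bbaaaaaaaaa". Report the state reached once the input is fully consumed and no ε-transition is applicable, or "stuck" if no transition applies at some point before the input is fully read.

q_3

(q_0, bbaaaaaaaaa, Z)
  read b, top Z: go to q_3, push Z → (q_3, baaaaaaaaa, Z)
  read b, top Z: go to q_3, push EZ → (q_3, aaaaaaaaa, EZ)
  read a, top E: go to q_1, push EC → (q_1, aaaaaaaa, ECZ)
  read a, top E: go to q_3, push ε → (q_3, aaaaaaa, CZ)
  read a, top C: go to q_2, push B → (q_2, aaaaaa, BZ)
  ε-move, top B: go to q_3, push C → (q_3, aaaaaa, CZ)
  read a, top C: go to q_2, push B → (q_2, aaaaa, BZ)
  ε-move, top B: go to q_3, push C → (q_3, aaaaa, CZ)
  read a, top C: go to q_2, push B → (q_2, aaaa, BZ)
  ε-move, top B: go to q_3, push C → (q_3, aaaa, CZ)
  read a, top C: go to q_2, push B → (q_2, aaa, BZ)
  ε-move, top B: go to q_3, push C → (q_3, aaa, CZ)
  read a, top C: go to q_2, push B → (q_2, aa, BZ)
  ε-move, top B: go to q_3, push C → (q_3, aa, CZ)
  read a, top C: go to q_2, push B → (q_2, a, BZ)
  ε-move, top B: go to q_3, push C → (q_3, a, CZ)
  read a, top C: go to q_2, push B → (q_2, ε, BZ)
  ε-move, top B: go to q_3, push C → (q_3, ε, CZ)
All input consumed; M is in state q_3.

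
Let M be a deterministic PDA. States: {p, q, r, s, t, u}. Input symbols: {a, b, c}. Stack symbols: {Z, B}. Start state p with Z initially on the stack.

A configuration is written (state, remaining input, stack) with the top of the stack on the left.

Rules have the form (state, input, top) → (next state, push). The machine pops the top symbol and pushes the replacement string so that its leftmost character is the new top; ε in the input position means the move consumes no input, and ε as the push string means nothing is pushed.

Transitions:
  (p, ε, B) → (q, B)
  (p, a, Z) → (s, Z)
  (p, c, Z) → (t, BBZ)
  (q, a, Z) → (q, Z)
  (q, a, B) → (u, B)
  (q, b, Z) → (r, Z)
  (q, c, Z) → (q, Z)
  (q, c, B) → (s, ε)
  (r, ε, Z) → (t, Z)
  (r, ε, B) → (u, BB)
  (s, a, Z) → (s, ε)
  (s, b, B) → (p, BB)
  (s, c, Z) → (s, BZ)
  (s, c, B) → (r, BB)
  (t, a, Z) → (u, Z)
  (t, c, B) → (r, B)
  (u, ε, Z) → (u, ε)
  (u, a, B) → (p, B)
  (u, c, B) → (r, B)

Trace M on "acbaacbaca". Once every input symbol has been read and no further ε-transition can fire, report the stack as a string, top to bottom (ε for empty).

BBBZ

(p, acbaacbaca, Z)
  read a, top Z: go to s, push Z → (s, cbaacbaca, Z)
  read c, top Z: go to s, push BZ → (s, baacbaca, BZ)
  read b, top B: go to p, push BB → (p, aacbaca, BBZ)
  ε-move, top B: go to q, push B → (q, aacbaca, BBZ)
  read a, top B: go to u, push B → (u, acbaca, BBZ)
  read a, top B: go to p, push B → (p, cbaca, BBZ)
  ε-move, top B: go to q, push B → (q, cbaca, BBZ)
  read c, top B: go to s, push ε → (s, baca, BZ)
  read b, top B: go to p, push BB → (p, aca, BBZ)
  ε-move, top B: go to q, push B → (q, aca, BBZ)
  read a, top B: go to u, push B → (u, ca, BBZ)
  read c, top B: go to r, push B → (r, a, BBZ)
  ε-move, top B: go to u, push BB → (u, a, BBBZ)
  read a, top B: go to p, push B → (p, ε, BBBZ)
  ε-move, top B: go to q, push B → (q, ε, BBBZ)
All input consumed in state q with stack BBBZ.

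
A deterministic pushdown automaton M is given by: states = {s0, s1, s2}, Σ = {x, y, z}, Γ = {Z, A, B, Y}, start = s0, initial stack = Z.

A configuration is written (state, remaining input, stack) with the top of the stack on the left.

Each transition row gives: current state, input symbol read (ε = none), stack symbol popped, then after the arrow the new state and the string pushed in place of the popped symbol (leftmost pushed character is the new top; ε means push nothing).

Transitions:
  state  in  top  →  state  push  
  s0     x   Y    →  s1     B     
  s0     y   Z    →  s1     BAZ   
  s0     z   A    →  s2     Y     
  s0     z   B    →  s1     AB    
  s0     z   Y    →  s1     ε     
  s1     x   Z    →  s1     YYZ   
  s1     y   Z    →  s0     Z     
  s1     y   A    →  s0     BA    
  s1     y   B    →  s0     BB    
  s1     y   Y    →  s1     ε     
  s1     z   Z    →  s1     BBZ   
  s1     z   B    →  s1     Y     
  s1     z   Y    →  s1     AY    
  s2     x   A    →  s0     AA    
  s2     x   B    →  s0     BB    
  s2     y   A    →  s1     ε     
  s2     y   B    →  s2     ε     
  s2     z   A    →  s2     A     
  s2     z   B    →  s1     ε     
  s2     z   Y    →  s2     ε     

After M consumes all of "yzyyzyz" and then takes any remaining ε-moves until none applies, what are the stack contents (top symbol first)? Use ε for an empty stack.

(s0, yzyyzyz, Z)
  read y, top Z: go to s1, push BAZ → (s1, zyyzyz, BAZ)
  read z, top B: go to s1, push Y → (s1, yyzyz, YAZ)
  read y, top Y: go to s1, push ε → (s1, yzyz, AZ)
  read y, top A: go to s0, push BA → (s0, zyz, BAZ)
  read z, top B: go to s1, push AB → (s1, yz, ABAZ)
  read y, top A: go to s0, push BA → (s0, z, BABAZ)
  read z, top B: go to s1, push AB → (s1, ε, ABABAZ)
All input consumed in state s1 with stack ABABAZ.

ABABAZ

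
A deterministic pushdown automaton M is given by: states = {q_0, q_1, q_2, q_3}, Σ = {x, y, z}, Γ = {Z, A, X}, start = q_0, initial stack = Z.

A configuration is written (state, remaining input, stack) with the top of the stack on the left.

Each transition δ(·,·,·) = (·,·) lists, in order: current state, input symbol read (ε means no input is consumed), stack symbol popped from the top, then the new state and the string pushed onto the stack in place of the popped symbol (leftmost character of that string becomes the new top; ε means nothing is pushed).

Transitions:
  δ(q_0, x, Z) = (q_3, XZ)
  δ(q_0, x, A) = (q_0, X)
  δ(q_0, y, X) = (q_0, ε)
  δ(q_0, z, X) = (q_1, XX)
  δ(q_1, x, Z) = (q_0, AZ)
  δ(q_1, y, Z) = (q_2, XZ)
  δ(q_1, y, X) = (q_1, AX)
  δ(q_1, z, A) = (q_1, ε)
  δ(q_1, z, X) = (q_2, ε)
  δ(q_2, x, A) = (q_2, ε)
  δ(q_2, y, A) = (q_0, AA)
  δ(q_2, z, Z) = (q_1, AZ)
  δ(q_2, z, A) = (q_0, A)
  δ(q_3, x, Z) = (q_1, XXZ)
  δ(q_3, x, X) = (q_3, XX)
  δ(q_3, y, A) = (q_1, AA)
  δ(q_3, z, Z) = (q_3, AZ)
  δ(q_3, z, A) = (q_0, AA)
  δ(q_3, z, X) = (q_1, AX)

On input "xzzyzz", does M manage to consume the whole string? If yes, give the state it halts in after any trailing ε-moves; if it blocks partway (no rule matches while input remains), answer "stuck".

q_2

(q_0, xzzyzz, Z)
  read x, top Z: go to q_3, push XZ → (q_3, zzyzz, XZ)
  read z, top X: go to q_1, push AX → (q_1, zyzz, AXZ)
  read z, top A: go to q_1, push ε → (q_1, yzz, XZ)
  read y, top X: go to q_1, push AX → (q_1, zz, AXZ)
  read z, top A: go to q_1, push ε → (q_1, z, XZ)
  read z, top X: go to q_2, push ε → (q_2, ε, Z)
All input consumed; M is in state q_2.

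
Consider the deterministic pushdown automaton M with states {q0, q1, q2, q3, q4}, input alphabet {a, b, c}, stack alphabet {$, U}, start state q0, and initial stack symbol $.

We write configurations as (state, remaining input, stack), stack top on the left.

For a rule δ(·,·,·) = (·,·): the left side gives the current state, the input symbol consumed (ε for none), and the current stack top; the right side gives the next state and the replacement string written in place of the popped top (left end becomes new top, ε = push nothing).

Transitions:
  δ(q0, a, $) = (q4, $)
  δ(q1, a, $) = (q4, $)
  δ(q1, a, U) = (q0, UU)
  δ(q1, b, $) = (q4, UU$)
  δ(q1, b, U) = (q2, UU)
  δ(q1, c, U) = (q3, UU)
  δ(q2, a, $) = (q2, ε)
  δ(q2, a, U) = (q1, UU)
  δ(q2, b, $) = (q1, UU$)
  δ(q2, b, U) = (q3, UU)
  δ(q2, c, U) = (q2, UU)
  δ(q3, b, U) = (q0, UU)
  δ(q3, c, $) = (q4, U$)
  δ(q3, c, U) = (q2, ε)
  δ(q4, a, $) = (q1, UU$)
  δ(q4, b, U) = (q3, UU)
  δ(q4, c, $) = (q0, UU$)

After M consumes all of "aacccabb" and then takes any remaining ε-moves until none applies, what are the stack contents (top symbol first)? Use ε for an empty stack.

(q0, aacccabb, $) ⊢ (q4, acccabb, $) ⊢ (q1, cccabb, UU$) ⊢ (q3, ccabb, UUU$) ⊢ (q2, cabb, UU$) ⊢ (q2, abb, UUU$) ⊢ (q1, bb, UUUU$) ⊢ (q2, b, UUUUU$) ⊢ (q3, ε, UUUUUU$)
All input consumed in state q3 with stack UUUUUU$.

UUUUUU$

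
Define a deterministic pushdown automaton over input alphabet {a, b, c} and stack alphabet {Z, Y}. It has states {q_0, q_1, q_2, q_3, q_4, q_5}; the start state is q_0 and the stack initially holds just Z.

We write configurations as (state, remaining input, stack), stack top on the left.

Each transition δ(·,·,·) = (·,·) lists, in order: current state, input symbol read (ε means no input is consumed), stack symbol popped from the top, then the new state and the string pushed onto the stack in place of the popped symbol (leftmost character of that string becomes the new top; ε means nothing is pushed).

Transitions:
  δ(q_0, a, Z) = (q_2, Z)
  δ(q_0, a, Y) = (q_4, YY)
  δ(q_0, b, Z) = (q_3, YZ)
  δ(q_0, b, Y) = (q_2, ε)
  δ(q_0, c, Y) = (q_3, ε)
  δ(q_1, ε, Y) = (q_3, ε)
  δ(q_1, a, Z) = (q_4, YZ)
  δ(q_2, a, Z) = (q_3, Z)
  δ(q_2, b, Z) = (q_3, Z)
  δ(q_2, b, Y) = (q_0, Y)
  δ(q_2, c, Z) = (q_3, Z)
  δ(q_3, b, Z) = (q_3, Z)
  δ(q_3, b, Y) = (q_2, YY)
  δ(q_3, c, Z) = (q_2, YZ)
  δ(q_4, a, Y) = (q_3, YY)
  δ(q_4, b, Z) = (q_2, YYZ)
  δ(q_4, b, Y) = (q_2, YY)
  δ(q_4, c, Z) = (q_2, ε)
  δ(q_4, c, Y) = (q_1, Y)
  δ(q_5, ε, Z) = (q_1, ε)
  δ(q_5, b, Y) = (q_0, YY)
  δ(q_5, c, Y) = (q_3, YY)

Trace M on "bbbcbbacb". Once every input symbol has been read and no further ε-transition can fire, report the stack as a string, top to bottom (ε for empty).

(q_0, bbbcbbacb, Z)
  read b, top Z: go to q_3, push YZ → (q_3, bbcbbacb, YZ)
  read b, top Y: go to q_2, push YY → (q_2, bcbbacb, YYZ)
  read b, top Y: go to q_0, push Y → (q_0, cbbacb, YYZ)
  read c, top Y: go to q_3, push ε → (q_3, bbacb, YZ)
  read b, top Y: go to q_2, push YY → (q_2, bacb, YYZ)
  read b, top Y: go to q_0, push Y → (q_0, acb, YYZ)
  read a, top Y: go to q_4, push YY → (q_4, cb, YYYZ)
  read c, top Y: go to q_1, push Y → (q_1, b, YYYZ)
  ε-move, top Y: go to q_3, push ε → (q_3, b, YYZ)
  read b, top Y: go to q_2, push YY → (q_2, ε, YYYZ)
All input consumed in state q_2 with stack YYYZ.

YYYZ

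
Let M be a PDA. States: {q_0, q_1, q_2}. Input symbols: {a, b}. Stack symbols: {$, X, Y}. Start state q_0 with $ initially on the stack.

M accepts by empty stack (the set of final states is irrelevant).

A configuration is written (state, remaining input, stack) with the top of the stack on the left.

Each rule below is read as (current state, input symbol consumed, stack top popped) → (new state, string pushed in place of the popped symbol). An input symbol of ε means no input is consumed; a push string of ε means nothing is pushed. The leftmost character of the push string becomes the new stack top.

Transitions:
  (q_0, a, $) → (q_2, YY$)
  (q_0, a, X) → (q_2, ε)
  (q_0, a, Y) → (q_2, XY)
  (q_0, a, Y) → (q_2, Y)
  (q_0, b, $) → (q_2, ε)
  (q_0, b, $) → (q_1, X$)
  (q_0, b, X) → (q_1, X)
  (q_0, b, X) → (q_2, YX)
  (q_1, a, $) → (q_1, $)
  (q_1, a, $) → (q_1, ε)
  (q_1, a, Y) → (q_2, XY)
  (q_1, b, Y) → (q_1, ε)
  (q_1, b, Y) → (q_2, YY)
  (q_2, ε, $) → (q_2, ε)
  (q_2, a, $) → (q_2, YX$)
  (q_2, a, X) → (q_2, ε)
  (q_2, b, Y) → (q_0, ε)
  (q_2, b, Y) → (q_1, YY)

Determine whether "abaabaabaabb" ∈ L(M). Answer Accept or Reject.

Accept

One accepting computation: (q_0, abaabaabaabb, $) ⊢ (q_2, baabaabaabb, YY$) ⊢ (q_0, aabaabaabb, Y$) ⊢ (q_2, abaabaabb, XY$) ⊢ (q_2, baabaabb, Y$) ⊢ (q_1, aabaabb, YY$) ⊢ (q_2, abaabb, XYY$) ⊢ (q_2, baabb, YY$) ⊢ (q_0, aabb, Y$) ⊢ (q_2, abb, XY$) ⊢ (q_2, bb, Y$) ⊢ (q_0, b, $) ⊢ (q_2, ε, ε)
All input consumed and the stack is empty.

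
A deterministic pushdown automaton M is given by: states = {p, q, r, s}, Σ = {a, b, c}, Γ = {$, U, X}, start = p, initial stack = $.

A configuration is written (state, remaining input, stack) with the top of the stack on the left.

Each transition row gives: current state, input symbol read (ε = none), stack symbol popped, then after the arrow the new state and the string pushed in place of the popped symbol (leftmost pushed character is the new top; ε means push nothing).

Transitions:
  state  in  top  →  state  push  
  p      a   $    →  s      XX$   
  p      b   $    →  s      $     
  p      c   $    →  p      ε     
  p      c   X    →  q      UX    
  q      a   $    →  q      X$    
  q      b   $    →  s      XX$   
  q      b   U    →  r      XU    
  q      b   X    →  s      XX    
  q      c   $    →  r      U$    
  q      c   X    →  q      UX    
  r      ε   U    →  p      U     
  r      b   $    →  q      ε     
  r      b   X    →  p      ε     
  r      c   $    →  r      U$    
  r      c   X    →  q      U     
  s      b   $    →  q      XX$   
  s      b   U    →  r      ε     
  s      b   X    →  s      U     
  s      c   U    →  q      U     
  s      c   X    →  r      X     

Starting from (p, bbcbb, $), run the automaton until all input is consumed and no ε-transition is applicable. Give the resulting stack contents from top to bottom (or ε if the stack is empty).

(p, bbcbb, $)
  read b, top $: go to s, push $ → (s, bcbb, $)
  read b, top $: go to q, push XX$ → (q, cbb, XX$)
  read c, top X: go to q, push UX → (q, bb, UXX$)
  read b, top U: go to r, push XU → (r, b, XUXX$)
  read b, top X: go to p, push ε → (p, ε, UXX$)
All input consumed in state p with stack UXX$.

UXX$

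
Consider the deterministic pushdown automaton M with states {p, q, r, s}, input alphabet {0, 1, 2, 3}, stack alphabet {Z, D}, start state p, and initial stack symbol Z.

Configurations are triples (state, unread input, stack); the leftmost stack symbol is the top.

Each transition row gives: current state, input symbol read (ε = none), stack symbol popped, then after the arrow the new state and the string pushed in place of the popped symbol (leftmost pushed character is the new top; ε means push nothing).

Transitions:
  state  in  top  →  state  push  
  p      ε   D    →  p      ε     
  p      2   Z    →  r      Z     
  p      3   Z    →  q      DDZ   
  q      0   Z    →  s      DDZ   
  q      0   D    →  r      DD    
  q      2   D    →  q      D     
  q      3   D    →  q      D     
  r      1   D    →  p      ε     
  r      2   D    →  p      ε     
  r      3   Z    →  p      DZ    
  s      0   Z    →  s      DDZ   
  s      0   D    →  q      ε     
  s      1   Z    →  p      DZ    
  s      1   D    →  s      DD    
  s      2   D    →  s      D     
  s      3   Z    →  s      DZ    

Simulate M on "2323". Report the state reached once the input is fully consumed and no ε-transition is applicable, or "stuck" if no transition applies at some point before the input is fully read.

(p, 2323, Z) ⊢ (r, 323, Z) ⊢ (p, 23, DZ) ⊢ (p, 23, Z) ⊢ (r, 3, Z) ⊢ (p, ε, DZ) ⊢ (p, ε, Z)
All input consumed; M is in state p.

p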